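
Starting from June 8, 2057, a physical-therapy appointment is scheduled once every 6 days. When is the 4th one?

June 26, 2057

The 4th occurrence is 3 intervals after the first: 3 × 6 = 18 days after June 8, 2057.
18 days later is June 26, 2057.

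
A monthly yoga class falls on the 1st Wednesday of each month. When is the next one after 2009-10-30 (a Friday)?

2009-11-04

October 2009 starts on a Thursday, so its 1st Wednesday is 2009-10-07 (6 days in).
That is not after 2009-10-30, so look at November 2009.
November 2009 starts on a Sunday, so its 1st Wednesday is 2009-11-04 (3 days in).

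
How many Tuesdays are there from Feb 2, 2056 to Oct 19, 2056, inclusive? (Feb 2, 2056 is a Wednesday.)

37

Feb 2, 2056 is a Wednesday; the first Tuesday on or after it is Feb 8, 2056 (6 days later).
From Feb 8, 2056 to Oct 19, 2056: 21 + 31 + 30 + 31 + 30 + 31 + 31 + 30 + 19 = 254 days (rest of Feb, Mar, Apr, May, Jun, Jul, Aug, Sep, Oct).
254 ÷ 7 = 36 full weeks with remainder 2, so 36 more Tuesdays after the first → 37.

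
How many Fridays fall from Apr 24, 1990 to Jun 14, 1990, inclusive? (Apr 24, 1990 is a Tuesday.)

Apr 24, 1990 is a Tuesday; the first Friday on or after it is Apr 27, 1990 (3 days later).
From Apr 27, 1990 to Jun 14, 1990: 3 + 31 + 14 = 48 days (rest of Apr, May, Jun).
48 ÷ 7 = 6 full weeks with remainder 6, so 6 more Fridays after the first → 7.

7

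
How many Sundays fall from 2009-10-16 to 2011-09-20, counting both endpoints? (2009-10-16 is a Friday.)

101

2009-10-16 is a Friday; the first Sunday on or after it is 2009-10-18 (2 days later).
From 2009-10-18 to 2011-09-20: 74 + 365 + 263 = 702 days (rest of 2009, 2010, to 2011-09-20 in 2011).
702 ÷ 7 = 100 full weeks with remainder 2, so 100 more Sundays after the first → 101.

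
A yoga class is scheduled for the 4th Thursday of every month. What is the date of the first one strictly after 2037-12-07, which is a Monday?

December 2037 starts on a Tuesday; its first Thursday is the 3rd, so the 4th Thursday is the 24th — 2037-12-24.
2037-12-24 is after 2037-12-07, so that is the next one.

2037-12-24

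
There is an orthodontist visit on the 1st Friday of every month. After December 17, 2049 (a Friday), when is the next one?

December 2049 starts on a Wednesday, so its 1st Friday is December 3, 2049 (2 days in).
That is not after December 17, 2049, so look at January 2050.
January 2050 starts on a Saturday, so its 1st Friday is January 7, 2050 (6 days in).

January 7, 2050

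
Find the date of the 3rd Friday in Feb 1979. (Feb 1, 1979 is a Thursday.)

Feb 16, 1979

Feb 1979 begins on a Thursday, so the first Friday is Feb 2 (1 day later).
The 3rd Friday is 2 weeks later: 2 + 14 = 16.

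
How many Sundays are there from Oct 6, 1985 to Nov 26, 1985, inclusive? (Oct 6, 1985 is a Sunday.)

Oct 6, 1985 is a Sunday; the first Sunday on or after it is Oct 6, 1985.
From Oct 6, 1985 to Nov 26, 1985: 25 + 26 = 51 days (rest of Oct, Nov).
51 ÷ 7 = 7 full weeks with remainder 2, so 7 more Sundays after the first → 8.

8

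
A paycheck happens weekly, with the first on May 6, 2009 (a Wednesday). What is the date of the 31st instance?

Dec 2, 2009

The 31st occurrence is 30 intervals after the first: 30 × 7 = 210 days after May 6, 2009.
May has 31 days — 25 days to the end of May leaves 185.
Jun has 30 days (155 left).
Jul has 31 days (124 left).
Aug has 31 days (93 left).
Sep has 30 days (63 left).
Oct has 31 days (32 left).
Nov has 30 days (2 left).
2 days into Dec → Dec 2, 2009.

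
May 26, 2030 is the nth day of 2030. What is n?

146

Days in months before May: 31 + 28 + 31 + 30 = 120.
Plus 26 days into May → day 146.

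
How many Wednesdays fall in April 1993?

4

1993-04-01 is a Thursday; the first Wednesday on or after it is 1993-04-07 (6 days later).
From 1993-04-07 to 1993-04-30 is 30 − 7 = 23 days.
23 ÷ 7 = 3 full weeks with remainder 2, so 3 more Wednesdays after the first → 4.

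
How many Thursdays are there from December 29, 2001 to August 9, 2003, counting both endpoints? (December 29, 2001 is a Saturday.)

December 29, 2001 is a Saturday; the first Thursday on or after it is January 3, 2002 (5 days later).
From January 3, 2002 to August 9, 2003: 362 + 221 = 583 days (rest of 2002, to August 9, 2003 in 2003).
583 ÷ 7 = 83 full weeks with remainder 2, so 83 more Thursdays after the first → 84.

84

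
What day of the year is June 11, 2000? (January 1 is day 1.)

163

Days in months before June: 31 + 29 + 31 + 30 + 31 = 152.
Plus 11 days into June → day 163.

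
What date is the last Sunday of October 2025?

October 2025 begins on a Wednesday, so the first Sunday is October 5 (4 days later).
October 2025 has 31 days. Adding weeks: 5, 12, 19, 26 — the last one ≤ 31 is the 26th.

2025-10-26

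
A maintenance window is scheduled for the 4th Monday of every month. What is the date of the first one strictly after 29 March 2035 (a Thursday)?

March 2035 starts on a Thursday; its first Monday is the 5th, so the 4th Monday is the 26th — 26 March 2035.
That is not after 29 March 2035, so look at April 2035.
April 2035 starts on a Sunday; its first Monday is the 2nd, so the 4th Monday is the 23rd — 23 April 2035.

23 April 2035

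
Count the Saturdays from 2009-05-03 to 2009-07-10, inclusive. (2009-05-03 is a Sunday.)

9

2009-05-03 is a Sunday; the first Saturday on or after it is 2009-05-09 (6 days later).
From 2009-05-09 to 2009-07-10: 22 + 30 + 10 = 62 days (rest of May, June, July).
62 ÷ 7 = 8 full weeks with remainder 6, so 8 more Saturdays after the first → 9.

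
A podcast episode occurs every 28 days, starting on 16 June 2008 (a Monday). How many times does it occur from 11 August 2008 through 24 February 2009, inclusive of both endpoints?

8

Occurrences land 28·i days after 16 June 2008 for i = 0, 1, 2, …
11 August 2008 is 56 days after the start; 56 ÷ 28 = 2 remainder 0. First occurrence in the window: #3 on 11 August 2008 (2×28 = 56 days in).
24 February 2009 is 253 days after the start; 253 ÷ 28 = 9 remainder 1. Last occurrence in the window: #10 on 23 February 2009.
Occurrences #3 through #10: 8 in total.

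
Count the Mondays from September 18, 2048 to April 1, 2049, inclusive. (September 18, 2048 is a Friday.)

28

September 18, 2048 is a Friday; the first Monday on or after it is September 21, 2048 (3 days later).
From September 21, 2048 to April 1, 2049: 9 + 31 + 30 + 31 + 31 + 28 + 31 + 1 = 192 days (rest of September, October, November, December, January, February, March, April).
192 ÷ 7 = 27 full weeks with remainder 3, so 27 more Mondays after the first → 28.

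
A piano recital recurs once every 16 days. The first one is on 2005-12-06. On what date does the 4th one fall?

2006-01-23

The 4th occurrence is 3 intervals after the first: 3 × 16 = 48 days after 2005-12-06.
December has 31 days — 25 days to the end of December leaves 23.
23 days into January → 2006-01-23.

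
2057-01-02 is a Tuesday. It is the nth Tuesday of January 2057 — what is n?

1st

Day 2 falls in week ⌈2/7⌉ of the month.
Days 1–7 hold the 1st Tuesday, 8–14 the 2nd, 15–21 the 3rd, 22–28 the 4th, 29–31 the 5th.
2 is in the range for the 1st.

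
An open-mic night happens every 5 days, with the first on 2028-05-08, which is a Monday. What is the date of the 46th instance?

The 46th occurrence is 45 intervals after the first: 45 × 5 = 225 days after 2028-05-08.
May has 31 days — 23 days to the end of May leaves 202.
June has 30 days (172 left).
July has 31 days (141 left).
August has 31 days (110 left).
September has 30 days (80 left).
October has 31 days (49 left).
November has 30 days (19 left).
19 days into December → 2028-12-19.

2028-12-19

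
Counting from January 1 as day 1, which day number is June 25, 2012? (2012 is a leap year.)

Days in months before June: 31 + 29 + 31 + 30 + 31 = 152.
Plus 25 days into June → day 177.

177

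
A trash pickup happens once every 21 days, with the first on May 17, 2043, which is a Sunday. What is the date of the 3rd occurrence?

The 3rd occurrence is 2 intervals after the first: 2 × 21 = 42 days after May 17, 2043.
May has 31 days — 14 days to the end of May leaves 28.
28 days into June → June 28, 2043.

June 28, 2043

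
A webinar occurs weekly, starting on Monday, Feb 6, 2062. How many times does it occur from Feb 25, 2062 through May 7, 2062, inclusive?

10

Occurrences land 7·i days after Feb 6, 2062 for i = 0, 1, 2, …
Feb 25, 2062 is 19 days after the start; 19 ÷ 7 = 2 remainder 5; since the remainder is 5, round up to i = 3. First occurrence in the window: #4 on Feb 27, 2062 (3×7 = 21 days in).
May 7, 2062 is 90 days after the start; 90 ÷ 7 = 12 remainder 6. Last occurrence in the window: #13 on May 1, 2062.
Occurrences #4 through #13: 10 in total.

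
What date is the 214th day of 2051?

August 2, 2051

January has 31 days (214 − 31 = 183 remain).
February has 28 days (183 − 28 = 155 remain).
March has 31 days (155 − 31 = 124 remain).
April has 30 days (124 − 30 = 94 remain).
May has 31 days (94 − 31 = 63 remain).
June has 30 days (63 − 30 = 33 remain).
July has 31 days (33 − 31 = 2 remain).
2 into August → August 2.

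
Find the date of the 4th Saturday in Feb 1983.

The first Saturday of Feb 1983 is Feb 5.
The 4th Saturday is 3 weeks later: 5 + 21 = 26.

Feb 26, 1983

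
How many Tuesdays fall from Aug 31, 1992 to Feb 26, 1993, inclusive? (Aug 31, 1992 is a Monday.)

Aug 31, 1992 is a Monday; the first Tuesday on or after it is Sep 1, 1992 (1 day later).
From Sep 1, 1992 to Feb 26, 1993: 29 + 31 + 30 + 31 + 31 + 26 = 178 days (rest of Sep, Oct, Nov, Dec, Jan, Feb).
178 ÷ 7 = 25 full weeks with remainder 3, so 25 more Tuesdays after the first → 26.

26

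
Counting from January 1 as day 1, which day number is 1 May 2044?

122

Days in months before May: 31 + 29 + 31 + 30 = 121.
Plus 1 day into May → day 122.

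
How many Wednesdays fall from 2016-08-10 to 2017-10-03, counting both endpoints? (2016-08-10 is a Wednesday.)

60

2016-08-10 is a Wednesday; the first Wednesday on or after it is 2016-08-10.
From 2016-08-10 to 2017-10-03: 143 + 276 = 419 days (rest of 2016, to 2017-10-03 in 2017).
419 ÷ 7 = 59 full weeks with remainder 6, so 59 more Wednesdays after the first → 60.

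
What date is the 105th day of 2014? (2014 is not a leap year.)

January has 31 days (105 − 31 = 74 remain).
February has 28 days (74 − 28 = 46 remain).
March has 31 days (46 − 31 = 15 remain).
15 into April → April 15.

2014-04-15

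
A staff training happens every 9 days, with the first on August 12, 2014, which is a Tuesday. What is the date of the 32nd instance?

May 18, 2015

The 32nd occurrence is 31 intervals after the first: 31 × 9 = 279 days after August 12, 2014.
August has 31 days — 19 days to the end of August leaves 260.
September has 30 days (230 left).
October has 31 days (199 left).
November has 30 days (169 left).
December has 31 days (138 left).
January has 31 days (107 left).
February has 28 days (79 left).
March has 31 days (48 left).
April has 30 days (18 left).
18 days into May → May 18, 2015.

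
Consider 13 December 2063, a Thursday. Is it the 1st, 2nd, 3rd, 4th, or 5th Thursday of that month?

Day 13 falls in week ⌈13/7⌉ of the month.
Days 1–7 hold the 1st Thursday, 8–14 the 2nd, 15–21 the 3rd, 22–28 the 4th, 29–31 the 5th.
13 is in the range for the 2nd.

2nd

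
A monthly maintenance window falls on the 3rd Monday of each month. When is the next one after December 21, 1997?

December 1997 starts on a Monday; its first Monday is the 1st, so the 3rd Monday is the 15th — December 15, 1997.
That is not after December 21, 1997, so look at January 1998.
January 1998 starts on a Thursday; its first Monday is the 5th, so the 3rd Monday is the 19th — January 19, 1998.

January 19, 1998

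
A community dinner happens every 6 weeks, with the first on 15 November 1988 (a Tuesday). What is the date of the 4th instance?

The 4th occurrence is 3 intervals after the first: 3 × 42 = 126 days after 15 November 1988.
November has 30 days — 15 days to the end of November leaves 111.
December has 31 days (80 left).
January has 31 days (49 left).
February has 28 days (21 left).
21 days into March → 21 March 1989.

21 March 1989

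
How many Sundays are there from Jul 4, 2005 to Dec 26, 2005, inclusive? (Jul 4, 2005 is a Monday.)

25

Jul 4, 2005 is a Monday; the first Sunday on or after it is Jul 10, 2005 (6 days later).
From Jul 10, 2005 to Dec 26, 2005: 21 + 31 + 30 + 31 + 30 + 26 = 169 days (rest of Jul, Aug, Sep, Oct, Nov, Dec).
169 ÷ 7 = 24 full weeks with remainder 1, so 24 more Sundays after the first → 25.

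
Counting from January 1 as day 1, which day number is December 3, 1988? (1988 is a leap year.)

Days in months before December: 31 + 29 + 31 + 30 + 31 + 30 + 31 + 31 + 30 + 31 + 30 = 335.
Plus 3 days into December → day 338.

338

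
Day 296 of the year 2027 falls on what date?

Oct 23, 2027

Jan has 31 days (296 − 31 = 265 remain).
Feb has 28 days (265 − 28 = 237 remain).
Mar has 31 days (237 − 31 = 206 remain).
Apr has 30 days (206 − 30 = 176 remain).
May has 31 days (176 − 31 = 145 remain).
Jun has 30 days (145 − 30 = 115 remain).
Jul has 31 days (115 − 31 = 84 remain).
Aug has 31 days (84 − 31 = 53 remain).
Sep has 30 days (53 − 30 = 23 remain).
23 into Oct → Oct 23.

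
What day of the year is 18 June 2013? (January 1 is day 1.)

169

Days in months before June: 31 + 28 + 31 + 30 + 31 = 151.
Plus 18 days into June → day 169.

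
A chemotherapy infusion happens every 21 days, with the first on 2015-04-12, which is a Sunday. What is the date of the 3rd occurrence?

2015-05-24

The 3rd occurrence is 2 intervals after the first: 2 × 21 = 42 days after 2015-04-12.
April has 30 days — 18 days to the end of April leaves 24.
24 days into May → 2015-05-24.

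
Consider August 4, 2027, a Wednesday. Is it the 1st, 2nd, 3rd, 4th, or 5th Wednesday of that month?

Day 4 falls in week ⌈4/7⌉ of the month.
Days 1–7 hold the 1st Wednesday, 8–14 the 2nd, 15–21 the 3rd, 22–28 the 4th, 29–31 the 5th.
4 is in the range for the 1st.

1st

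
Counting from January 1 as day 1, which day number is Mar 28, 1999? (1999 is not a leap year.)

87

Days in months before Mar: 31 + 28 = 59.
Plus 28 days into Mar → day 87.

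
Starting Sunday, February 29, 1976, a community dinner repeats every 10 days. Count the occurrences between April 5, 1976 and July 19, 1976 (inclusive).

11

Occurrences land 10·i days after February 29, 1976 for i = 0, 1, 2, …
April 5, 1976 is 36 days after the start; 36 ÷ 10 = 3 remainder 6; since the remainder is 6, round up to i = 4. First occurrence in the window: #5 on April 9, 1976 (4×10 = 40 days in).
July 19, 1976 is 141 days after the start; 141 ÷ 10 = 14 remainder 1. Last occurrence in the window: #15 on July 18, 1976.
Occurrences #5 through #15: 11 in total.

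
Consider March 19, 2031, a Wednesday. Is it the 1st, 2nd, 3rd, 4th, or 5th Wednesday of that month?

Day 19 falls in week ⌈19/7⌉ of the month.
Days 1–7 hold the 1st Wednesday, 8–14 the 2nd, 15–21 the 3rd, 22–28 the 4th, 29–31 the 5th.
19 is in the range for the 3rd.

3rd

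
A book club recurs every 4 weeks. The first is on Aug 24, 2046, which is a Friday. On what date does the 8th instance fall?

The 8th occurrence is 7 intervals after the first: 7 × 28 = 196 days after Aug 24, 2046.
Aug has 31 days — 7 days to the end of Aug leaves 189.
Sep has 30 days (159 left).
Oct has 31 days (128 left).
Nov has 30 days (98 left).
Dec has 31 days (67 left).
Jan has 31 days (36 left).
Feb has 28 days (8 left).
8 days into Mar → Mar 8, 2047.

Mar 8, 2047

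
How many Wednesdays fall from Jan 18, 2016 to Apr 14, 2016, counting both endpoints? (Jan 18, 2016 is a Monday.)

Jan 18, 2016 is a Monday; the first Wednesday on or after it is Jan 20, 2016 (2 days later).
From Jan 20, 2016 to Apr 14, 2016: 11 + 29 + 31 + 14 = 85 days (rest of Jan, Feb, Mar, Apr).
85 ÷ 7 = 12 full weeks with remainder 1, so 12 more Wednesdays after the first → 13.

13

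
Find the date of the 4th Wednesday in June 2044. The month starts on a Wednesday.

22 June 2044

June 2044 begins on a Wednesday, so the first Wednesday is June 1.
The 4th Wednesday is 3 weeks later: 1 + 21 = 22.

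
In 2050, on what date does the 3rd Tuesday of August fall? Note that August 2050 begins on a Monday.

2050-08-16

August 2050 begins on a Monday, so the first Tuesday is August 2 (1 day later).
The 3rd Tuesday is 2 weeks later: 2 + 14 = 16.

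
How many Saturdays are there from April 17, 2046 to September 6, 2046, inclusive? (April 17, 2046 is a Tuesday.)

April 17, 2046 is a Tuesday; the first Saturday on or after it is April 21, 2046 (4 days later).
From April 21, 2046 to September 6, 2046: 9 + 31 + 30 + 31 + 31 + 6 = 138 days (rest of April, May, June, July, August, September).
138 ÷ 7 = 19 full weeks with remainder 5, so 19 more Saturdays after the first → 20.

20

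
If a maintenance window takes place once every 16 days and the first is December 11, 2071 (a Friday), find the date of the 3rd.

January 12, 2072

The 3rd occurrence is 2 intervals after the first: 2 × 16 = 32 days after December 11, 2071.
December has 31 days — 20 days to the end of December leaves 12.
12 days into January → January 12, 2072.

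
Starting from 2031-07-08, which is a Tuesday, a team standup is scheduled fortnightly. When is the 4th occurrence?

The 4th occurrence is 3 intervals after the first: 3 × 14 = 42 days after 2031-07-08.
July has 31 days — 23 days to the end of July leaves 19.
19 days into August → 2031-08-19.

2031-08-19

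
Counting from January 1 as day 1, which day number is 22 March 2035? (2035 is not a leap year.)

Days in months before March: 31 + 28 = 59.
Plus 22 days into March → day 81.

81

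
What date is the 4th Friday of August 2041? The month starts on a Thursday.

August 23, 2041

August 2041 begins on a Thursday, so the first Friday is August 2 (1 day later).
The 4th Friday is 3 weeks later: 2 + 21 = 23.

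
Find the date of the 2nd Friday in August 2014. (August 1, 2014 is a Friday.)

August 8, 2014

August 2014 begins on a Friday, so the first Friday is August 1.
The 2nd Friday is 1 weeks later: 1 + 7 = 8.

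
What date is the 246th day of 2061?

January has 31 days (246 − 31 = 215 remain).
February has 28 days (215 − 28 = 187 remain).
March has 31 days (187 − 31 = 156 remain).
April has 30 days (156 − 30 = 126 remain).
May has 31 days (126 − 31 = 95 remain).
June has 30 days (95 − 30 = 65 remain).
July has 31 days (65 − 31 = 34 remain).
August has 31 days (34 − 31 = 3 remain).
3 into September → September 3.

September 3, 2061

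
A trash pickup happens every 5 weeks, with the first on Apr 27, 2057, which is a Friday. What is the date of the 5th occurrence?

The 5th occurrence is 4 intervals after the first: 4 × 35 = 140 days after Apr 27, 2057.
Apr has 30 days — 3 days to the end of Apr leaves 137.
May has 31 days (106 left).
Jun has 30 days (76 left).
Jul has 31 days (45 left).
Aug has 31 days (14 left).
14 days into Sep → Sep 14, 2057.

Sep 14, 2057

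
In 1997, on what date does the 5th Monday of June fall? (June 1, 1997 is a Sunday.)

June 1997 begins on a Sunday, so the first Monday is June 2 (1 day later).
The 5th Monday is 4 weeks later: 2 + 28 = 30.

1997-06-30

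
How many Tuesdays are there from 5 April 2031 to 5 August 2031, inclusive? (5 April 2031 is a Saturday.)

5 April 2031 is a Saturday; the first Tuesday on or after it is 8 April 2031 (3 days later).
From 8 April 2031 to 5 August 2031: 22 + 31 + 30 + 31 + 5 = 119 days (rest of April, May, June, July, August).
119 ÷ 7 = 17 full weeks with remainder 0, so 17 more Tuesdays after the first → 18.

18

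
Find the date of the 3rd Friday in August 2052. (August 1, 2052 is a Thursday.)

August 2052 begins on a Thursday, so the first Friday is August 2 (1 day later).
The 3rd Friday is 2 weeks later: 2 + 14 = 16.

August 16, 2052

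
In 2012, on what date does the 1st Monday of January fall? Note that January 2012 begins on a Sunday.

January 2012 begins on a Sunday, so the first Monday is January 2 (1 day later).

2012-01-02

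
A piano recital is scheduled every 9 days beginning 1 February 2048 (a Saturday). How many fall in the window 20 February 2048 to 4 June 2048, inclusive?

Occurrences land 9·i days after 1 February 2048 for i = 0, 1, 2, …
20 February 2048 is 19 days after the start; 19 ÷ 9 = 2 remainder 1; since the remainder is 1, round up to i = 3. First occurrence in the window: #4 on 28 February 2048 (3×9 = 27 days in).
4 June 2048 is 124 days after the start; 124 ÷ 9 = 13 remainder 7. Last occurrence in the window: #14 on 28 May 2048.
Occurrences #4 through #14: 11 in total.

11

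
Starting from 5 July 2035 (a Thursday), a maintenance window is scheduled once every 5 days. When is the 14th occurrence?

8 September 2035

The 14th occurrence is 13 intervals after the first: 13 × 5 = 65 days after 5 July 2035.
July has 31 days — 26 days to the end of July leaves 39.
August has 31 days (8 left).
8 days into September → 8 September 2035.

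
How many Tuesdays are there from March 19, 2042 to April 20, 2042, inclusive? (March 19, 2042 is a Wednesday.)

March 19, 2042 is a Wednesday; the first Tuesday on or after it is March 25, 2042 (6 days later).
From March 25, 2042 to April 20, 2042: 6 + 20 = 26 days (rest of March, April).
26 ÷ 7 = 3 full weeks with remainder 5, so 3 more Tuesdays after the first → 4.

4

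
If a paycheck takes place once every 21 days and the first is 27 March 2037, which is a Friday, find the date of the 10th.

2 October 2037

The 10th occurrence is 9 intervals after the first: 9 × 21 = 189 days after 27 March 2037.
March has 31 days — 4 days to the end of March leaves 185.
April has 30 days (155 left).
May has 31 days (124 left).
June has 30 days (94 left).
July has 31 days (63 left).
August has 31 days (32 left).
September has 30 days (2 left).
2 days into October → 2 October 2037.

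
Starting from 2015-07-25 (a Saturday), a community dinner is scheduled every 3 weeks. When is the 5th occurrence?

The 5th occurrence is 4 intervals after the first: 4 × 21 = 84 days after 2015-07-25.
July has 31 days — 6 days to the end of July leaves 78.
August has 31 days (47 left).
September has 30 days (17 left).
17 days into October → 2015-10-17.

2015-10-17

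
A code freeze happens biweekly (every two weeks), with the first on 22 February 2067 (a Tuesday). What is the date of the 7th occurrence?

The 7th occurrence is 6 intervals after the first: 6 × 14 = 84 days after 22 February 2067.
February has 28 days — 6 days to the end of February leaves 78.
March has 31 days (47 left).
April has 30 days (17 left).
17 days into May → 17 May 2067.

17 May 2067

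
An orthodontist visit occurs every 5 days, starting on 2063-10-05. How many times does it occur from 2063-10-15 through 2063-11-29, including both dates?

10

Occurrences land 5·i days after 2063-10-05 for i = 0, 1, 2, …
2063-10-15 is 10 days after the start; 10 ÷ 5 = 2 remainder 0. First occurrence in the window: #3 on 2063-10-15 (2×5 = 10 days in).
2063-11-29 is 55 days after the start; 55 ÷ 5 = 11 remainder 0. Last occurrence in the window: #12 on 2063-11-29.
Occurrences #3 through #12: 10 in total.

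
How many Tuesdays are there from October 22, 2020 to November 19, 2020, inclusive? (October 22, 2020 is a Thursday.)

October 22, 2020 is a Thursday; the first Tuesday on or after it is October 27, 2020 (5 days later).
From October 27, 2020 to November 19, 2020: 4 + 19 = 23 days (rest of October, November).
23 ÷ 7 = 3 full weeks with remainder 2, so 3 more Tuesdays after the first → 4.

4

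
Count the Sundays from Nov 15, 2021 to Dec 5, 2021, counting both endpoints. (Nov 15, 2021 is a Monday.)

Nov 15, 2021 is a Monday; the first Sunday on or after it is Nov 21, 2021 (6 days later).
From Nov 21, 2021 to Dec 5, 2021: 9 + 5 = 14 days (rest of Nov, Dec).
14 ÷ 7 = 2 full weeks with remainder 0, so 2 more Sundays after the first → 3.

3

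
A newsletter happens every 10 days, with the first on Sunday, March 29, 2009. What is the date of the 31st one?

The 31st occurrence is 30 intervals after the first: 30 × 10 = 300 days after March 29, 2009.
March has 31 days — 2 days to the end of March leaves 298.
April has 30 days (268 left).
May has 31 days (237 left).
June has 30 days (207 left).
July has 31 days (176 left).
August has 31 days (145 left).
September has 30 days (115 left).
October has 31 days (84 left).
November has 30 days (54 left).
December has 31 days (23 left).
23 days into January → January 23, 2010.

January 23, 2010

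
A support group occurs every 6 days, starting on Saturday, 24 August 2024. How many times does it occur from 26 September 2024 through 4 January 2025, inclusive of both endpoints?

17

Occurrences land 6·i days after 24 August 2024 for i = 0, 1, 2, …
26 September 2024 is 33 days after the start; 33 ÷ 6 = 5 remainder 3; since the remainder is 3, round up to i = 6. First occurrence in the window: #7 on 29 September 2024 (6×6 = 36 days in).
4 January 2025 is 133 days after the start; 133 ÷ 6 = 22 remainder 1. Last occurrence in the window: #23 on 3 January 2025.
Occurrences #7 through #23: 17 in total.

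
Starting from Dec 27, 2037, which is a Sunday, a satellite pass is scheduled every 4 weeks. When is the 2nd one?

Jan 24, 2038

The 2nd occurrence is 1 interval after the first: 1 × 28 = 28 days after Dec 27, 2037.
Dec has 31 days — 4 days to the end of Dec leaves 24.
24 days into Jan → Jan 24, 2038.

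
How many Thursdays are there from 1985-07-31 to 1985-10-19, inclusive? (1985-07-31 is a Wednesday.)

1985-07-31 is a Wednesday; the first Thursday on or after it is 1985-08-01 (1 day later).
From 1985-08-01 to 1985-10-19: 30 + 30 + 19 = 79 days (rest of August, September, October).
79 ÷ 7 = 11 full weeks with remainder 2, so 11 more Thursdays after the first → 12.

12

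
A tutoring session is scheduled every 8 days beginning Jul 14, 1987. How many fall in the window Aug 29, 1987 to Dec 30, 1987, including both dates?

Occurrences land 8·i days after Jul 14, 1987 for i = 0, 1, 2, …
Aug 29, 1987 is 46 days after the start; 46 ÷ 8 = 5 remainder 6; since the remainder is 6, round up to i = 6. First occurrence in the window: #7 on Aug 31, 1987 (6×8 = 48 days in).
Dec 30, 1987 is 169 days after the start; 169 ÷ 8 = 21 remainder 1. Last occurrence in the window: #22 on Dec 29, 1987.
Occurrences #7 through #22: 16 in total.

16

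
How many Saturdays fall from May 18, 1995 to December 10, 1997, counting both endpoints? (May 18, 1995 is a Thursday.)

May 18, 1995 is a Thursday; the first Saturday on or after it is May 20, 1995 (2 days later).
From May 20, 1995 to December 10, 1997: 225 + 366 + 344 = 935 days (rest of 1995, 1996, to December 10, 1997 in 1997).
935 ÷ 7 = 133 full weeks with remainder 4, so 133 more Saturdays after the first → 134.

134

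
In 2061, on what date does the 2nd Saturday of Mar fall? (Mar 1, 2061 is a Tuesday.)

Mar 12, 2061

Mar 2061 begins on a Tuesday, so the first Saturday is Mar 5 (4 days later).
The 2nd Saturday is 1 weeks later: 5 + 7 = 12.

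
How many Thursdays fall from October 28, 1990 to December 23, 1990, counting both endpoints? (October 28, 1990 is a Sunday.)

October 28, 1990 is a Sunday; the first Thursday on or after it is November 1, 1990 (4 days later).
From November 1, 1990 to December 23, 1990: 29 + 23 = 52 days (rest of November, December).
52 ÷ 7 = 7 full weeks with remainder 3, so 7 more Thursdays after the first → 8.

8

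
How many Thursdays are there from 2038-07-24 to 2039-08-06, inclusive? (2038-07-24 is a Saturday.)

2038-07-24 is a Saturday; the first Thursday on or after it is 2038-07-29 (5 days later).
From 2038-07-29 to 2039-08-06: 155 + 218 = 373 days (rest of 2038, to 2039-08-06 in 2039).
373 ÷ 7 = 53 full weeks with remainder 2, so 53 more Thursdays after the first → 54.

54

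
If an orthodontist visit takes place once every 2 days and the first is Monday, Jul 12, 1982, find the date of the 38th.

The 38th occurrence is 37 intervals after the first: 37 × 2 = 74 days after Jul 12, 1982.
Jul has 31 days — 19 days to the end of Jul leaves 55.
Aug has 31 days (24 left).
24 days into Sep → Sep 24, 1982.

Sep 24, 1982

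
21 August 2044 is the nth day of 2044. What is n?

234

Days in months before August: 31 + 29 + 31 + 30 + 31 + 30 + 31 = 213.
Plus 21 days into August → day 234.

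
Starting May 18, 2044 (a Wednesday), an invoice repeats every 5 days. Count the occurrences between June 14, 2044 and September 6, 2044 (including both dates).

17

Occurrences land 5·i days after May 18, 2044 for i = 0, 1, 2, …
June 14, 2044 is 27 days after the start; 27 ÷ 5 = 5 remainder 2; since the remainder is 2, round up to i = 6. First occurrence in the window: #7 on June 17, 2044 (6×5 = 30 days in).
September 6, 2044 is 111 days after the start; 111 ÷ 5 = 22 remainder 1. Last occurrence in the window: #23 on September 5, 2044.
Occurrences #7 through #23: 17 in total.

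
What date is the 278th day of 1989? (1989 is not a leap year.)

Oct 5, 1989

Jan has 31 days (278 − 31 = 247 remain).
Feb has 28 days (247 − 28 = 219 remain).
Mar has 31 days (219 − 31 = 188 remain).
Apr has 30 days (188 − 30 = 158 remain).
May has 31 days (158 − 31 = 127 remain).
Jun has 30 days (127 − 30 = 97 remain).
Jul has 31 days (97 − 31 = 66 remain).
Aug has 31 days (66 − 31 = 35 remain).
Sep has 30 days (35 − 30 = 5 remain).
5 into Oct → Oct 5.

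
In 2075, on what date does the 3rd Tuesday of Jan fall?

Jan 15, 2075

The first Tuesday of Jan 2075 is Jan 1.
The 3rd Tuesday is 2 weeks later: 1 + 14 = 15.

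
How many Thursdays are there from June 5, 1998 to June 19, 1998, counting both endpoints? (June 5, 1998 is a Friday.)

2

June 5, 1998 is a Friday; the first Thursday on or after it is June 11, 1998 (6 days later).
From June 11, 1998 to June 19, 1998 is 19 − 11 = 8 days.
8 ÷ 7 = 1 full weeks with remainder 1, so 1 more Thursdays after the first → 2.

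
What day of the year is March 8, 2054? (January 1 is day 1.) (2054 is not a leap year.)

Days in months before March: 31 + 28 = 59.
Plus 8 days into March → day 67.

67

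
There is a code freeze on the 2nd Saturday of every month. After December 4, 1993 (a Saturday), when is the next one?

December 11, 1993

December 1993 starts on a Wednesday; its first Saturday is the 4th, so the 2nd Saturday is the 11th — December 11, 1993.
December 11, 1993 is after December 4, 1993, so that is the next one.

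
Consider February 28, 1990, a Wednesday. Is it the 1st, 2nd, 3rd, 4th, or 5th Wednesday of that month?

4th

Day 28 falls in week ⌈28/7⌉ of the month.
Days 1–7 hold the 1st Wednesday, 8–14 the 2nd, 15–21 the 3rd, 22–28 the 4th, 29–31 the 5th.
28 is in the range for the 4th.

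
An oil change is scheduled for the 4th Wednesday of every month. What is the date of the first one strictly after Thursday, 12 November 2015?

25 November 2015

November 2015 starts on a Sunday; its first Wednesday is the 4th, so the 4th Wednesday is the 25th — 25 November 2015.
25 November 2015 is after 12 November 2015, so that is the next one.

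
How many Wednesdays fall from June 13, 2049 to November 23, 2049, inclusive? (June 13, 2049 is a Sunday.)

23

June 13, 2049 is a Sunday; the first Wednesday on or after it is June 16, 2049 (3 days later).
From June 16, 2049 to November 23, 2049: 14 + 31 + 31 + 30 + 31 + 23 = 160 days (rest of June, July, August, September, October, November).
160 ÷ 7 = 22 full weeks with remainder 6, so 22 more Wednesdays after the first → 23.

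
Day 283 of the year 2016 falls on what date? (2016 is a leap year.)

January has 31 days (283 − 31 = 252 remain).
February has 29 days (252 − 29 = 223 remain).
March has 31 days (223 − 31 = 192 remain).
April has 30 days (192 − 30 = 162 remain).
May has 31 days (162 − 31 = 131 remain).
June has 30 days (131 − 30 = 101 remain).
July has 31 days (101 − 31 = 70 remain).
August has 31 days (70 − 31 = 39 remain).
September has 30 days (39 − 30 = 9 remain).
9 into October → October 9.

2016-10-09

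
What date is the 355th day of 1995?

Jan has 31 days (355 − 31 = 324 remain).
Feb has 28 days (324 − 28 = 296 remain).
Mar has 31 days (296 − 31 = 265 remain).
Apr has 30 days (265 − 30 = 235 remain).
May has 31 days (235 − 31 = 204 remain).
Jun has 30 days (204 − 30 = 174 remain).
Jul has 31 days (174 − 31 = 143 remain).
Aug has 31 days (143 − 31 = 112 remain).
Sep has 30 days (112 − 30 = 82 remain).
Oct has 31 days (82 − 31 = 51 remain).
Nov has 30 days (51 − 30 = 21 remain).
21 into Dec → Dec 21.

Dec 21, 1995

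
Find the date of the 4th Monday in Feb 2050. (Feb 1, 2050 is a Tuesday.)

Feb 28, 2050

Feb 2050 begins on a Tuesday, so the first Monday is Feb 7 (6 days later).
The 4th Monday is 3 weeks later: 7 + 21 = 28.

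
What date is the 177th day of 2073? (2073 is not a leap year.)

Jan has 31 days (177 − 31 = 146 remain).
Feb has 28 days (146 − 28 = 118 remain).
Mar has 31 days (118 − 31 = 87 remain).
Apr has 30 days (87 − 30 = 57 remain).
May has 31 days (57 − 31 = 26 remain).
26 into Jun → Jun 26.

Jun 26, 2073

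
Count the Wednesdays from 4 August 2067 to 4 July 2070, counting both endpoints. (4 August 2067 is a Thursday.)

4 August 2067 is a Thursday; the first Wednesday on or after it is 10 August 2067 (6 days later).
From 10 August 2067 to 4 July 2070: 143 + 366 + 365 + 185 = 1059 days (rest of 2067, 2068, 2069, to 4 July 2070 in 2070).
1059 ÷ 7 = 151 full weeks with remainder 2, so 151 more Wednesdays after the first → 152.

152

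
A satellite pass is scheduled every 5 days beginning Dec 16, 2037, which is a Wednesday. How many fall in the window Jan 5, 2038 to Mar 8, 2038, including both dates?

13

Occurrences land 5·i days after Dec 16, 2037 for i = 0, 1, 2, …
Jan 5, 2038 is 20 days after the start; 20 ÷ 5 = 4 remainder 0. First occurrence in the window: #5 on Jan 5, 2038 (4×5 = 20 days in).
Mar 8, 2038 is 82 days after the start; 82 ÷ 5 = 16 remainder 2. Last occurrence in the window: #17 on Mar 6, 2038.
Occurrences #5 through #17: 13 in total.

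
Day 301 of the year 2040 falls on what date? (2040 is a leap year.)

January has 31 days (301 − 31 = 270 remain).
February has 29 days (270 − 29 = 241 remain).
March has 31 days (241 − 31 = 210 remain).
April has 30 days (210 − 30 = 180 remain).
May has 31 days (180 − 31 = 149 remain).
June has 30 days (149 − 30 = 119 remain).
July has 31 days (119 − 31 = 88 remain).
August has 31 days (88 − 31 = 57 remain).
September has 30 days (57 − 30 = 27 remain).
27 into October → October 27.

2040-10-27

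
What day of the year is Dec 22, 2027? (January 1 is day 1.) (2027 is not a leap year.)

356

Days in months before Dec: 31 + 28 + 31 + 30 + 31 + 30 + 31 + 31 + 30 + 31 + 30 = 334.
Plus 22 days into Dec → day 356.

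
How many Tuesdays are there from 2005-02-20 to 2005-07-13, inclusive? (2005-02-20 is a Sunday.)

21

2005-02-20 is a Sunday; the first Tuesday on or after it is 2005-02-22 (2 days later).
From 2005-02-22 to 2005-07-13: 6 + 31 + 30 + 31 + 30 + 13 = 141 days (rest of February, March, April, May, June, July).
141 ÷ 7 = 20 full weeks with remainder 1, so 20 more Tuesdays after the first → 21.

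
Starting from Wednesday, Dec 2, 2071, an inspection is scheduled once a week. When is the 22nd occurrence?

Apr 27, 2072

The 22nd occurrence is 21 intervals after the first: 21 × 7 = 147 days after Dec 2, 2071.
Dec has 31 days — 29 days to the end of Dec leaves 118.
Jan has 31 days (87 left).
Feb has 29 days (58 left).
Mar has 31 days (27 left).
27 days into Apr → Apr 27, 2072.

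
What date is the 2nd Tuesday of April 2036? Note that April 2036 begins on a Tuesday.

2036-04-08

April 2036 begins on a Tuesday, so the first Tuesday is April 1.
The 2nd Tuesday is 1 weeks later: 1 + 7 = 8.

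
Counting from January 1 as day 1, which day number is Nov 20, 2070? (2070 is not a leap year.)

Days in months before Nov: 31 + 28 + 31 + 30 + 31 + 30 + 31 + 31 + 30 + 31 = 304.
Plus 20 days into Nov → day 324.

324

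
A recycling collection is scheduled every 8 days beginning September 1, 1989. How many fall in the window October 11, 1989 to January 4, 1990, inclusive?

11

Occurrences land 8·i days after September 1, 1989 for i = 0, 1, 2, …
October 11, 1989 is 40 days after the start; 40 ÷ 8 = 5 remainder 0. First occurrence in the window: #6 on October 11, 1989 (5×8 = 40 days in).
January 4, 1990 is 125 days after the start; 125 ÷ 8 = 15 remainder 5. Last occurrence in the window: #16 on December 30, 1989.
Occurrences #6 through #16: 11 in total.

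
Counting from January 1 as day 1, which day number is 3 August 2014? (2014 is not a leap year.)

215

Days in months before August: 31 + 28 + 31 + 30 + 31 + 30 + 31 = 212.
Plus 3 days into August → day 215.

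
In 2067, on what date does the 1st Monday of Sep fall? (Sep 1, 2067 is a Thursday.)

Sep 5, 2067

Sep 2067 begins on a Thursday, so the first Monday is Sep 5 (4 days later).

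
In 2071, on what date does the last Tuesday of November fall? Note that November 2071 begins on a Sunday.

November 2071 begins on a Sunday, so the first Tuesday is November 3 (2 days later).
November 2071 has 30 days. Adding weeks: 3, 10, 17, 24 — the last one ≤ 30 is the 24th.

2071-11-24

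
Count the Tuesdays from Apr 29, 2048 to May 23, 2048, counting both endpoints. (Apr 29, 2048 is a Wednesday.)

Apr 29, 2048 is a Wednesday; the first Tuesday on or after it is May 5, 2048 (6 days later).
From May 5, 2048 to May 23, 2048 is 23 − 5 = 18 days.
18 ÷ 7 = 2 full weeks with remainder 4, so 2 more Tuesdays after the first → 3.

3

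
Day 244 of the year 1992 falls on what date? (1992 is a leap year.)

Aug 31, 1992

Jan has 31 days (244 − 31 = 213 remain).
Feb has 29 days (213 − 29 = 184 remain).
Mar has 31 days (184 − 31 = 153 remain).
Apr has 30 days (153 − 30 = 123 remain).
May has 31 days (123 − 31 = 92 remain).
Jun has 30 days (92 − 30 = 62 remain).
Jul has 31 days (62 − 31 = 31 remain).
31 into Aug → Aug 31.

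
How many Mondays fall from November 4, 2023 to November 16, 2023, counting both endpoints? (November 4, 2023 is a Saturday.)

2

November 4, 2023 is a Saturday; the first Monday on or after it is November 6, 2023 (2 days later).
From November 6, 2023 to November 16, 2023 is 16 − 6 = 10 days.
10 ÷ 7 = 1 full weeks with remainder 3, so 1 more Mondays after the first → 2.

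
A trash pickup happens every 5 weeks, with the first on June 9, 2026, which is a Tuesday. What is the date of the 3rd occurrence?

The 3rd occurrence is 2 intervals after the first: 2 × 35 = 70 days after June 9, 2026.
June has 30 days — 21 days to the end of June leaves 49.
July has 31 days (18 left).
18 days into August → August 18, 2026.

August 18, 2026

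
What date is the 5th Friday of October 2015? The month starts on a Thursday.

October 2015 begins on a Thursday, so the first Friday is October 2 (1 day later).
The 5th Friday is 4 weeks later: 2 + 28 = 30.

2015-10-30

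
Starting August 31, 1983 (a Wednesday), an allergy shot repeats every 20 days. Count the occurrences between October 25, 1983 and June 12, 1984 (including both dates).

Occurrences land 20·i days after August 31, 1983 for i = 0, 1, 2, …
October 25, 1983 is 55 days after the start; 55 ÷ 20 = 2 remainder 15; since the remainder is 15, round up to i = 3. First occurrence in the window: #4 on October 30, 1983 (3×20 = 60 days in).
June 12, 1984 is 286 days after the start; 286 ÷ 20 = 14 remainder 6. Last occurrence in the window: #15 on June 6, 1984.
Occurrences #4 through #15: 12 in total.

12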